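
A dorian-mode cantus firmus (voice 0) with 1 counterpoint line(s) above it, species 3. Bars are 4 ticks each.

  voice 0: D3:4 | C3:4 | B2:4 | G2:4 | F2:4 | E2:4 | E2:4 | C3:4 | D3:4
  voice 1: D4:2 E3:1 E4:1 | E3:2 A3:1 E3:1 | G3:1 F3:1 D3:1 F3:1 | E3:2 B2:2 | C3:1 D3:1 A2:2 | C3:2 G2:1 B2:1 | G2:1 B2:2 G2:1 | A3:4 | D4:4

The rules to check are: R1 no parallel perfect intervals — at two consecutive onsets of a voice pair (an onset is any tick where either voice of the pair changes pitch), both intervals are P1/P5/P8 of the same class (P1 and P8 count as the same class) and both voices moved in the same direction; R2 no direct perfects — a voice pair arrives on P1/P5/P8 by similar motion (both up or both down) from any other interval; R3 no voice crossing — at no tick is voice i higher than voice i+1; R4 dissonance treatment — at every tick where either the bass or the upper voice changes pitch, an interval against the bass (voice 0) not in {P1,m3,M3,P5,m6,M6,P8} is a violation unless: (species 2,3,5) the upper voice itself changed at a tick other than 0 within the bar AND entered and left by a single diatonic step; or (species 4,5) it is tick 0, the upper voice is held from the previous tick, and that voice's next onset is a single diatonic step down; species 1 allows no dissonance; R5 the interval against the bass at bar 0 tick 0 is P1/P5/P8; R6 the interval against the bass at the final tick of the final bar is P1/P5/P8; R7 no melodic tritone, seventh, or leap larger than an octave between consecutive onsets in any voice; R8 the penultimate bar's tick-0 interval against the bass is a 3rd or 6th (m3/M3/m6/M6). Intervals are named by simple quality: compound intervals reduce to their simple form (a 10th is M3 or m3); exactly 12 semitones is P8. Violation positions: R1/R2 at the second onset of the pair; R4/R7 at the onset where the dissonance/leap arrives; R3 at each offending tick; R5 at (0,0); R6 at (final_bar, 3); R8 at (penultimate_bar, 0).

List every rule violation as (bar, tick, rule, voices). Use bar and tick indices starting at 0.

(0, 2, R4, (0, 1))
(0, 2, R7, (1,))
(0, 3, R4, (0, 1))
(2, 1, R4, (0, 1))
(2, 3, R4, (0, 1))
(7, 0, R7, (1,))
(8, 0, R2, (0, 1))

bar 0: v0=D3 v1=D4 downbeat P8
bar 1: v0=C3 v1=E3 downbeat M3
bar 2: v0=B2 v1=G3 downbeat m6
bar 3: v0=G2 v1=E3 downbeat M6
bar 4: v0=F2 v1=C3 downbeat P5
bar 5: v0=E2 v1=C3 downbeat m6
bar 6: v0=E2 v1=G2 downbeat m3
bar 7: v0=C3 v1=A3 downbeat M6
bar 8: v0=D3 v1=D4 downbeat P8
  -> R4 @ bar 0 tick 2 v(0, 1): D3/E3 M2 untreated
  -> R7 @ bar 0 tick 2 v(1,): D4->E3 leap 10st
  -> R4 @ bar 0 tick 3 v(0, 1): D3/E4 M2 untreated
  -> R4 @ bar 2 tick 1 v(0, 1): B2/F3 TT untreated
  -> R4 @ bar 2 tick 3 v(0, 1): B2/F3 TT untreated
  -> R7 @ bar 7 tick 0 v(1,): G2->A3 leap 14st
  -> R2 @ bar 8 tick 0 v(0, 1): C3/A3 M6 -> D3/D4 P8 similar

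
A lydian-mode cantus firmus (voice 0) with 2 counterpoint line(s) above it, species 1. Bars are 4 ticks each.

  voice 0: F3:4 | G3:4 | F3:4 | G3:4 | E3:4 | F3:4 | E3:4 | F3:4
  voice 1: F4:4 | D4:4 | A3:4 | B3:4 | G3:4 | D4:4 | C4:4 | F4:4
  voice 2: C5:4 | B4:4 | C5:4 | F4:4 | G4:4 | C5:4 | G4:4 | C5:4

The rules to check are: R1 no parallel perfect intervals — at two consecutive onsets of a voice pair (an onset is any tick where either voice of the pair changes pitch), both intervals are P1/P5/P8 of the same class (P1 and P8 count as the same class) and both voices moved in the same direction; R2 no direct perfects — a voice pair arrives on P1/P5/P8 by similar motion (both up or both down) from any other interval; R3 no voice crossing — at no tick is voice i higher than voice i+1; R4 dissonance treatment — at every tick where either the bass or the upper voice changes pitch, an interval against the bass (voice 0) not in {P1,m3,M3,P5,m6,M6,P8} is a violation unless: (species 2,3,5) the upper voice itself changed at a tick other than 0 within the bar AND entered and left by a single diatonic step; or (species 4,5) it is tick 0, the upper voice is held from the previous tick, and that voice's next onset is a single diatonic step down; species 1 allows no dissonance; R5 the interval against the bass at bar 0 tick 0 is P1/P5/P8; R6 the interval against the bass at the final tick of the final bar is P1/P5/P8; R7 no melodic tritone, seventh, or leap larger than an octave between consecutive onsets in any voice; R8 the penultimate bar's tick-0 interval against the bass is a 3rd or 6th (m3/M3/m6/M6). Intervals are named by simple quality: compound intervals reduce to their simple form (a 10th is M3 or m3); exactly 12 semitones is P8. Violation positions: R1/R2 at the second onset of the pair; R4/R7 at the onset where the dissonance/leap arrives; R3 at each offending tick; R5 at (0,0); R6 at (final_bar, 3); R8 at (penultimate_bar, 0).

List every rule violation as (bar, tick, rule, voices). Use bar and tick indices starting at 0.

bar 0: v0=F3 v1=F4 v2=C5 downbeat P5
bar 1: v0=G3 v1=D4 v2=B4 downbeat M3
bar 2: v0=F3 v1=A3 v2=C5 downbeat P5
bar 3: v0=G3 v1=B3 v2=F4 downbeat m7
bar 4: v0=E3 v1=G3 v2=G4 downbeat m3
bar 5: v0=F3 v1=D4 v2=C5 downbeat P5
bar 6: v0=E3 v1=C4 v2=G4 downbeat m3
bar 7: v0=F3 v1=F4 v2=C5 downbeat P5
  -> R4 @ bar 3 tick 0 v(0, 2): G3/F4 m7 untreated
  -> R2 @ bar 5 tick 0 v(0, 2): E3/G4 m3 -> F3/C5 P5 similar
  -> R2 @ bar 6 tick 0 v(1, 2): D4/C5 m7 -> C4/G4 P5 similar
  -> R1 @ bar 7 tick 0 v(1, 2): C4/G4 P5 -> F4/C5 P5 similar
  -> R2 @ bar 7 tick 0 v(0, 1): E3/C4 m6 -> F3/F4 P8 similar
  -> R2 @ bar 7 tick 0 v(0, 2): E3/G4 m3 -> F3/C5 P5 similar

(3, 0, R4, (0, 2))
(5, 0, R2, (0, 2))
(6, 0, R2, (1, 2))
(7, 0, R1, (1, 2))
(7, 0, R2, (0, 1))
(7, 0, R2, (0, 2))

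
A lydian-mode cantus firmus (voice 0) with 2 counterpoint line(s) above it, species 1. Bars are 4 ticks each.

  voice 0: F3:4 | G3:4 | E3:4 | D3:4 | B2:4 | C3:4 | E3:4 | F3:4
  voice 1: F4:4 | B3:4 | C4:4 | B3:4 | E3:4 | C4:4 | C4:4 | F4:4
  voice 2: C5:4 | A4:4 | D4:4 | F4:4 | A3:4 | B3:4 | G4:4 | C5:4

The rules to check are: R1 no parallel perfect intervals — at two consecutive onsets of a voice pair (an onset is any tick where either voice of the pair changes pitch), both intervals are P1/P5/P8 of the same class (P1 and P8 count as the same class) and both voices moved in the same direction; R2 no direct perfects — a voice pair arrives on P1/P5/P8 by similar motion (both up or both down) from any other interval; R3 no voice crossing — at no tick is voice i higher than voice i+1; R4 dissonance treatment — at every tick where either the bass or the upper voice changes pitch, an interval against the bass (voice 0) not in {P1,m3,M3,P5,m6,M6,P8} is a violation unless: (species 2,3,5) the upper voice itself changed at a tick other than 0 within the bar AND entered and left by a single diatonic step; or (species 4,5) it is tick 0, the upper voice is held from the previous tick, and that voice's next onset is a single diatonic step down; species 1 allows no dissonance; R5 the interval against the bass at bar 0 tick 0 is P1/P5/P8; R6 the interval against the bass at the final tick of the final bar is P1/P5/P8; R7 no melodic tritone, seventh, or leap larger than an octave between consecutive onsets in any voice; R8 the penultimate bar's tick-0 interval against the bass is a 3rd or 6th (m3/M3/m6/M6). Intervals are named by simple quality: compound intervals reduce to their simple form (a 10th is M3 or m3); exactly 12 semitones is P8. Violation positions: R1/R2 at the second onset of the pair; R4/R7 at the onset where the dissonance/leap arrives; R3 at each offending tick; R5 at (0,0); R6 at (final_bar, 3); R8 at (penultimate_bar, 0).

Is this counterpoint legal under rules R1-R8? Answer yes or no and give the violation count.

No (14 violations)

bar 0: v0=F3 v1=F4 v2=C5 (P5)
bar 1: v0=G3 v1=B3 v2=A4 (M2)
bar 2: v0=E3 v1=C4 v2=D4 (m7)
bar 3: v0=D3 v1=B3 v2=F4 (m3)
bar 4: v0=B2 v1=E3 v2=A3 (m7)
bar 5: v0=C3 v1=C4 v2=B3 (M7)
bar 6: v0=E3 v1=C4 v2=G4 (m3)
bar 7: v0=F3 v1=F4 v2=C5 (P5)
  R4 @ bar1.0: G3/A4 M2 untreated
  R7 @ bar1.0: F4->B3 leap 6st
  R4 @ bar2.0: E3/D4 m7 untreated
  R4 @ bar4.0: B2/E3 P4 untreated
  R4 @ bar4.0: B2/A3 m7 untreated
  R2 @ bar5.0: B2/E3 P4 -> C3/C4 P8 similar
  R3 @ bar5.0: C4 above B3
  R4 @ bar5.0: C3/B3 M7 untreated
  R3 @ bar5.1: C4 above B3
  R3 @ bar5.2: C4 above B3
  R3 @ bar5.3: C4 above B3
  R1 @ bar7.0: C4/G4 P5 -> F4/C5 P5 similar
  R2 @ bar7.0: E3/C4 m6 -> F3/F4 P8 similar
  R2 @ bar7.0: E3/G4 m3 -> F3/C5 P5 similar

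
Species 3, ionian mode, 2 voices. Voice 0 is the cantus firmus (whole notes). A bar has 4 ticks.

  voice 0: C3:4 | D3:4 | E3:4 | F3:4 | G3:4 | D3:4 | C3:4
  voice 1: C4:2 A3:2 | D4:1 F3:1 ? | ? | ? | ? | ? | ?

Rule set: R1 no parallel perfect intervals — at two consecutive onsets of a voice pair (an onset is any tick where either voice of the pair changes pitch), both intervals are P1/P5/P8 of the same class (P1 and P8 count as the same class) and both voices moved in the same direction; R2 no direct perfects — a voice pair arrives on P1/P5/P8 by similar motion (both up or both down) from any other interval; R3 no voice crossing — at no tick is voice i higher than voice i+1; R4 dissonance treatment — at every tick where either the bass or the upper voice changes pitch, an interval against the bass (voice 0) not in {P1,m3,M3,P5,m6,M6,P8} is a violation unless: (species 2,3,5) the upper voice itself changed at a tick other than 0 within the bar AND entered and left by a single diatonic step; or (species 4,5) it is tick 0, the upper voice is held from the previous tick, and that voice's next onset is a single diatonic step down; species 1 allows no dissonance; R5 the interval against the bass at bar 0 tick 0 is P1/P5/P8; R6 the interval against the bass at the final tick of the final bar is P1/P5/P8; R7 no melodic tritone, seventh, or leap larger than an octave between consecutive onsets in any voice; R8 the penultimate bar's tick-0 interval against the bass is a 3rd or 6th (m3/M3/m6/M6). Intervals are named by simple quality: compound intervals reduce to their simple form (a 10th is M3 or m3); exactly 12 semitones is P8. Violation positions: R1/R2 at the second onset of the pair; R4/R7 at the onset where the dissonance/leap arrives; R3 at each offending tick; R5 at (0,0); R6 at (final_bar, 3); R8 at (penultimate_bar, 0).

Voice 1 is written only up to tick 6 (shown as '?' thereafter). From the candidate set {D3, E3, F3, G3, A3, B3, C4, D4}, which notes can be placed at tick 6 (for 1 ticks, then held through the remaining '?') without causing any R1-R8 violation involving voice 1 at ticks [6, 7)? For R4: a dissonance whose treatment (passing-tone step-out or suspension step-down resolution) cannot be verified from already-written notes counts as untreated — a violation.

{A3, D3, D4, F3}

D3: legal
E3: violates R4
F3: legal
G3: violates R4
A3: legal
B3: violates R7
C4: violates R4
D4: legal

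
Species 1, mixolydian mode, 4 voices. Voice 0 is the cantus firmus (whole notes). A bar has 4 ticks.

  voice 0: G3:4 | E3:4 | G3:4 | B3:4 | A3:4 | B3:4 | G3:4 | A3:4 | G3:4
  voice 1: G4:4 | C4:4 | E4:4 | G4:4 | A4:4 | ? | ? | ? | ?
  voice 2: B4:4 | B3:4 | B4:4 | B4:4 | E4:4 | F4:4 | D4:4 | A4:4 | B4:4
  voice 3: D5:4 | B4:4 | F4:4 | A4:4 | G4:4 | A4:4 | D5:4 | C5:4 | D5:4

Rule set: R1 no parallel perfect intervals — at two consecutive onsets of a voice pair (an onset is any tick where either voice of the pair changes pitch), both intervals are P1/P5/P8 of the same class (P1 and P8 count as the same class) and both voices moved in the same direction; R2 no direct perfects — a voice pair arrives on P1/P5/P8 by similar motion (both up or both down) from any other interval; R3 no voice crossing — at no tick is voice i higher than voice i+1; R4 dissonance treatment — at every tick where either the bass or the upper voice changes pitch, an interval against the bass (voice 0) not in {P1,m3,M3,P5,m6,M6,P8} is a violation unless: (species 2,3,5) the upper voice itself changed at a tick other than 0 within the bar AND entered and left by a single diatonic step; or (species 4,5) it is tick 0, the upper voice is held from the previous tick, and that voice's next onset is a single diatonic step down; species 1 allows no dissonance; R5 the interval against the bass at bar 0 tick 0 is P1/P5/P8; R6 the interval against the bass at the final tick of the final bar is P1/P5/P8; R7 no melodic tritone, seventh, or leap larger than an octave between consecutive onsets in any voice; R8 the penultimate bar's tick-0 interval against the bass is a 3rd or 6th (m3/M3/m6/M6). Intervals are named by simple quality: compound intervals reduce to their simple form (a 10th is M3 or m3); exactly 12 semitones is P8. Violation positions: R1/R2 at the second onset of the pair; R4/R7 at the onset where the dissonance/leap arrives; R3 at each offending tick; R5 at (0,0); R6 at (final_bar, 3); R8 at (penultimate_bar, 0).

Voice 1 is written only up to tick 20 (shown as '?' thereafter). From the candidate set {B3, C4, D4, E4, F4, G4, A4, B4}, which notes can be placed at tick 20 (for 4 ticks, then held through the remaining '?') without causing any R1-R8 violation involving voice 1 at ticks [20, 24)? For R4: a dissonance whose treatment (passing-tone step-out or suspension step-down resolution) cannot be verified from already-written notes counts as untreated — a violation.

B3: violates R7
C4: violates R4
D4: legal
E4: violates R4
F4: violates R4
G4: violates R3
A4: violates R3,R4
B4: violates R1,R3

{D4}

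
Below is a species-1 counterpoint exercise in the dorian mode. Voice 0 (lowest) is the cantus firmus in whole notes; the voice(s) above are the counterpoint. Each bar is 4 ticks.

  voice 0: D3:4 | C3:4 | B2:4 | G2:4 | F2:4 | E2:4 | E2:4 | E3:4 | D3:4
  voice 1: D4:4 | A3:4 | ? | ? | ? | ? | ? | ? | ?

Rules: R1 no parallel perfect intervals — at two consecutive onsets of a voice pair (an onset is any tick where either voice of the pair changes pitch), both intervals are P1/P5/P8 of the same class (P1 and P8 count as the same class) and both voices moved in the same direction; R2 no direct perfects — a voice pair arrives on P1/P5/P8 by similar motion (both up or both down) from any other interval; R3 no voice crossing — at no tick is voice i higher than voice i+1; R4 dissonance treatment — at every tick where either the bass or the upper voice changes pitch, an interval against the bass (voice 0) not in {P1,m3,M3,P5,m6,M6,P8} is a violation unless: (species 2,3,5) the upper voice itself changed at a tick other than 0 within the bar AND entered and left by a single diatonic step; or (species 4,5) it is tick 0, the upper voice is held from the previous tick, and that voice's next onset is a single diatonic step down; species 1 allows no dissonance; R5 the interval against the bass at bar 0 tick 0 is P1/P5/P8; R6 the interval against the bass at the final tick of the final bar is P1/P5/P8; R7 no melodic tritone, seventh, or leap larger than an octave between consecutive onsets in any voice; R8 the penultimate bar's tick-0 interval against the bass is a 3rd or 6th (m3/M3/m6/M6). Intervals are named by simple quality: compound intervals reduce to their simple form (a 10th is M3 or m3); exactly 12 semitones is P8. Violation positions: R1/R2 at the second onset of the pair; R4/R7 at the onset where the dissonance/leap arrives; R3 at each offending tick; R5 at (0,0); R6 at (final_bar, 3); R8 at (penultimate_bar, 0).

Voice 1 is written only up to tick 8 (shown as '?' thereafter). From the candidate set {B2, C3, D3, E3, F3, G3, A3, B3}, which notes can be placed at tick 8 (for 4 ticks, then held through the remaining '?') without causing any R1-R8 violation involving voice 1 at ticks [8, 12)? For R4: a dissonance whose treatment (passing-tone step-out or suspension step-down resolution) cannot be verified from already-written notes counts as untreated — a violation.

B2: violates R2,R7
C3: violates R4
D3: legal
E3: violates R4
F3: violates R4
G3: legal
A3: violates R4
B3: legal

{B3, D3, G3}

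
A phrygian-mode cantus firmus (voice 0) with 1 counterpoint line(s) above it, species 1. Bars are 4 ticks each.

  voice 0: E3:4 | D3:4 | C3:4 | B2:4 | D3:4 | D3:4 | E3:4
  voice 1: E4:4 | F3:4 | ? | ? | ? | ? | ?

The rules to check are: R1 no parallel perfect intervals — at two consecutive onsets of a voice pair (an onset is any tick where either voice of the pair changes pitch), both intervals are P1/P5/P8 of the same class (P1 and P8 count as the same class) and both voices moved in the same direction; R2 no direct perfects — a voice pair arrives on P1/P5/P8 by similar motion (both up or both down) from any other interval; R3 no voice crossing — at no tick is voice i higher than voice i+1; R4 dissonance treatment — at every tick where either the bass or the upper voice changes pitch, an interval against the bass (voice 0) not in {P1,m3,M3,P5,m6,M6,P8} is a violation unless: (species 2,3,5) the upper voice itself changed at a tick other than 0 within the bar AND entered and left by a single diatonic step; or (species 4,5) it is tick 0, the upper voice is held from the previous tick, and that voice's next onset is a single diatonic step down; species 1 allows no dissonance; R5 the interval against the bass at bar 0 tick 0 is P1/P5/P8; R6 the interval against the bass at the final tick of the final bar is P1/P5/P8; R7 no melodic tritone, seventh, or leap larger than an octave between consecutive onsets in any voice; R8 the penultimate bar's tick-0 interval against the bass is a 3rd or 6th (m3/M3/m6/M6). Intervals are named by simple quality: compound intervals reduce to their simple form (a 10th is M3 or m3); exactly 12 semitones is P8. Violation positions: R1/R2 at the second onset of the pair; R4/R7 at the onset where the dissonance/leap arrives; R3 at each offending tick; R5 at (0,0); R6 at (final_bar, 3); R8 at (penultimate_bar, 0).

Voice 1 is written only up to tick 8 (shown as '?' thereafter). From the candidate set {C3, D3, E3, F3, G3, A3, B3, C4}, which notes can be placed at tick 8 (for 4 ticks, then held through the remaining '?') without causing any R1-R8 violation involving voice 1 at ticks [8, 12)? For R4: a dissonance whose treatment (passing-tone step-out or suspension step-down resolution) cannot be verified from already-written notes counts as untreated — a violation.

{A3, C4, E3, G3}

C3: violates R2
D3: violates R4
E3: legal
F3: violates R4
G3: legal
A3: legal
B3: violates R4,R7
C4: legal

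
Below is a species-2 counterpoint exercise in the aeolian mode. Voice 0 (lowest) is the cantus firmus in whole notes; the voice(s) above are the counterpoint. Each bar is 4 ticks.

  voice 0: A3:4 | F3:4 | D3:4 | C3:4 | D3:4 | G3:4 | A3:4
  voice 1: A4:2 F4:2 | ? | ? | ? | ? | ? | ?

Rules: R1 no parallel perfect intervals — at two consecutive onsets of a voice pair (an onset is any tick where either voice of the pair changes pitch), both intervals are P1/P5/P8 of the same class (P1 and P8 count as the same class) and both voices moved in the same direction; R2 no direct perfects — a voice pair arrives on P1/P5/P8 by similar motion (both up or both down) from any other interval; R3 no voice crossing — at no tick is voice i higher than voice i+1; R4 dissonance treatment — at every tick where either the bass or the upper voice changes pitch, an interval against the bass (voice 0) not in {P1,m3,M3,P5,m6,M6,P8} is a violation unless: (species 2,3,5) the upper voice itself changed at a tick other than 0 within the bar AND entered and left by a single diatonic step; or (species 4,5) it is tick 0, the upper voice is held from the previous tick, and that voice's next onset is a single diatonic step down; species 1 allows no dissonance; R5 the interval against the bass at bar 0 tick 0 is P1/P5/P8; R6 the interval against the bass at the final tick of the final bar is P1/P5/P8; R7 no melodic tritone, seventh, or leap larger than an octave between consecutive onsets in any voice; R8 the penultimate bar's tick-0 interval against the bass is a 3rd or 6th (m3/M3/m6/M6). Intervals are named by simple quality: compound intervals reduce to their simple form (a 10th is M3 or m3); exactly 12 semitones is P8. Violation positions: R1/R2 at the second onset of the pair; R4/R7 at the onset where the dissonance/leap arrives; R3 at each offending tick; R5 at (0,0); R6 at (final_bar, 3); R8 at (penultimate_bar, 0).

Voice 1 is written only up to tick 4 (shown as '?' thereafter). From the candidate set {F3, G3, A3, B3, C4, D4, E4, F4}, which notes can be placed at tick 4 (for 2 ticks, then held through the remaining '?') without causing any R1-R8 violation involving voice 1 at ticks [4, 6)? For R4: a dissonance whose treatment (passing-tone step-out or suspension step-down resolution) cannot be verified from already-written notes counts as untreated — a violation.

{A3, D4, F4}

F3: violates R2
G3: violates R4,R7
A3: legal
B3: violates R4,R7
C4: violates R2
D4: legal
E4: violates R4
F4: legal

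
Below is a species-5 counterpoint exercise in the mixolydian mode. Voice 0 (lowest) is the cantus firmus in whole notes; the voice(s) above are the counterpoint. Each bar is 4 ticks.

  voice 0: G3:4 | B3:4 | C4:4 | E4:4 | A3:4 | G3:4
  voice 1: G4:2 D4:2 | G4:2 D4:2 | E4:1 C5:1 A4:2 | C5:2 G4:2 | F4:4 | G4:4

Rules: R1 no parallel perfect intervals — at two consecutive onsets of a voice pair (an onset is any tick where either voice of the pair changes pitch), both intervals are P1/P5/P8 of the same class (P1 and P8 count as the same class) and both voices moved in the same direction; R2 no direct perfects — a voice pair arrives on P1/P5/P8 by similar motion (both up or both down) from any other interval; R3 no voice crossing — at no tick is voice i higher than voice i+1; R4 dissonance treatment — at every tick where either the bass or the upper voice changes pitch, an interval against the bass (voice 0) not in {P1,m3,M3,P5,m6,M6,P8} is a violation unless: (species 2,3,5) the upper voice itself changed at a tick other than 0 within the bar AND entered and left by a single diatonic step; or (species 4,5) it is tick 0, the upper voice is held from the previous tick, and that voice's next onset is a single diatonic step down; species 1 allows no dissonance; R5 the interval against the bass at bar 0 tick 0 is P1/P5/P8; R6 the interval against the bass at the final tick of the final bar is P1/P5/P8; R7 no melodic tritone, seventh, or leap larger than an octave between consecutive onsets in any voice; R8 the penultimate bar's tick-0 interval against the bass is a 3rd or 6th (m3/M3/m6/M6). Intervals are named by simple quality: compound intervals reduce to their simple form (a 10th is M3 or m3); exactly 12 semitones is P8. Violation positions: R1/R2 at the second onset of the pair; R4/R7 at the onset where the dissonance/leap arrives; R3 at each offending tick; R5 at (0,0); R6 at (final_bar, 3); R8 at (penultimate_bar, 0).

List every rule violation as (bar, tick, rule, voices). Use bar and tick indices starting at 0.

No violations across 6 bars (G3..G3 vs G4..G4).

bar 0: v0=G3 v1=G4 downbeat P8
bar 1: v0=B3 v1=G4 downbeat m6
bar 2: v0=C4 v1=E4 downbeat M3
bar 3: v0=E4 v1=C5 downbeat m6
bar 4: v0=A3 v1=F4 downbeat m6
bar 5: v0=G3 v1=G4 downbeat P8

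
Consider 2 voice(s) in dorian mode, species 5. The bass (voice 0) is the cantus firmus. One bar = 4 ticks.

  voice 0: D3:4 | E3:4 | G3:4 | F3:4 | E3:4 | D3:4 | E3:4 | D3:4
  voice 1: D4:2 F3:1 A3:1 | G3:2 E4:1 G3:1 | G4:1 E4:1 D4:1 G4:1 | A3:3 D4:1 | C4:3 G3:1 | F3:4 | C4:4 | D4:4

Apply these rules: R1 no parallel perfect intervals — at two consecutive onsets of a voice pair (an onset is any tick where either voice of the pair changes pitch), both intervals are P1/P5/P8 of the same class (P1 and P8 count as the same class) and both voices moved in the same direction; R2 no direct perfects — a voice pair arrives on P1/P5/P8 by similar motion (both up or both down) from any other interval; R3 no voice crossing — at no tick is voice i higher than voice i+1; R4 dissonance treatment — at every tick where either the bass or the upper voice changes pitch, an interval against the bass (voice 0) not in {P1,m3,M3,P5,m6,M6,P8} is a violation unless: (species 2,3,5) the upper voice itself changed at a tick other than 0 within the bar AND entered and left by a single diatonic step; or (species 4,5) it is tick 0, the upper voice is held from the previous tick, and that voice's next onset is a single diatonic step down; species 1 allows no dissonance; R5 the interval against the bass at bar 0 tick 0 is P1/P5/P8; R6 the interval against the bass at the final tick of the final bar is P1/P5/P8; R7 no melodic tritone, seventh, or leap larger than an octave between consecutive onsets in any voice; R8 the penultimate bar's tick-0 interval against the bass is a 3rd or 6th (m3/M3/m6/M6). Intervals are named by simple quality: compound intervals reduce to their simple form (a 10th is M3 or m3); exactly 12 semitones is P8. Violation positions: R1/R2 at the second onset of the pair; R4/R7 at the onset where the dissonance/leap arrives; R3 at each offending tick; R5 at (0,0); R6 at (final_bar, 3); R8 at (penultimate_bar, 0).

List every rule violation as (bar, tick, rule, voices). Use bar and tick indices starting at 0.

(2, 0, R2, (0, 1))
(3, 0, R7, (1,))

bar 0: v0=D3 v1=D4 downbeat P8
bar 1: v0=E3 v1=G3 downbeat m3
bar 2: v0=G3 v1=G4 downbeat P8
bar 3: v0=F3 v1=A3 downbeat M3
bar 4: v0=E3 v1=C4 downbeat m6
bar 5: v0=D3 v1=F3 downbeat m3
bar 6: v0=E3 v1=C4 downbeat m6
bar 7: v0=D3 v1=D4 downbeat P8
  -> R2 @ bar 2 tick 0 v(0, 1): E3/G3 m3 -> G3/G4 P8 similar
  -> R7 @ bar 3 tick 0 v(1,): G4->A3 leap 10st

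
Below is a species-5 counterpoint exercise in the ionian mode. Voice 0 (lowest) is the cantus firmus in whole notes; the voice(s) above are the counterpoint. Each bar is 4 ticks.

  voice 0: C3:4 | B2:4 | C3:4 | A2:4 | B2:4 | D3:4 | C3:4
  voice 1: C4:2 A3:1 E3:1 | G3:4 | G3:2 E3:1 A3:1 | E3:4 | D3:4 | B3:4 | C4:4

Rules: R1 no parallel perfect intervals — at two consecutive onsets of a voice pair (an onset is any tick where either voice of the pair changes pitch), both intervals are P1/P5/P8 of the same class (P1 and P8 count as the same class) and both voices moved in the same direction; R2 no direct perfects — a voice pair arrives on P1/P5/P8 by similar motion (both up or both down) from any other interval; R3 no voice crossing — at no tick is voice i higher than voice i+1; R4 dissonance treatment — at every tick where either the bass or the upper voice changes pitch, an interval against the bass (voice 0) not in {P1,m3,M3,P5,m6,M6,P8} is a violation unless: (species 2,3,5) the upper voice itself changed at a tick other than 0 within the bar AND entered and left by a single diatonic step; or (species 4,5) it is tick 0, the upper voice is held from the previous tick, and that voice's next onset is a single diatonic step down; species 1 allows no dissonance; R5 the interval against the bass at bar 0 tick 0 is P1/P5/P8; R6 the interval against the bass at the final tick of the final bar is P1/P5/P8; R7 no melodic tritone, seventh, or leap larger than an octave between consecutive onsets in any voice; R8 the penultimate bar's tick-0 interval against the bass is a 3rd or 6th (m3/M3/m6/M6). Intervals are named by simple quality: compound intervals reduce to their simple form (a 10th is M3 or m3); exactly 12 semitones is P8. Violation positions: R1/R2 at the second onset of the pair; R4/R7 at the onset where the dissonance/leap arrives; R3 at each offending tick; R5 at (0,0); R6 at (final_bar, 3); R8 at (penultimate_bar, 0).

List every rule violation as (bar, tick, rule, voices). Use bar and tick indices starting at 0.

bar 0: v0=C3 v1=C4 downbeat P8
bar 1: v0=B2 v1=G3 downbeat m6
bar 2: v0=C3 v1=G3 downbeat P5
bar 3: v0=A2 v1=E3 downbeat P5
bar 4: v0=B2 v1=D3 downbeat m3
bar 5: v0=D3 v1=B3 downbeat M6
bar 6: v0=C3 v1=C4 downbeat P8
  -> R2 @ bar 3 tick 0 v(0, 1): C3/A3 M6 -> A2/E3 P5 similar

(3, 0, R2, (0, 1))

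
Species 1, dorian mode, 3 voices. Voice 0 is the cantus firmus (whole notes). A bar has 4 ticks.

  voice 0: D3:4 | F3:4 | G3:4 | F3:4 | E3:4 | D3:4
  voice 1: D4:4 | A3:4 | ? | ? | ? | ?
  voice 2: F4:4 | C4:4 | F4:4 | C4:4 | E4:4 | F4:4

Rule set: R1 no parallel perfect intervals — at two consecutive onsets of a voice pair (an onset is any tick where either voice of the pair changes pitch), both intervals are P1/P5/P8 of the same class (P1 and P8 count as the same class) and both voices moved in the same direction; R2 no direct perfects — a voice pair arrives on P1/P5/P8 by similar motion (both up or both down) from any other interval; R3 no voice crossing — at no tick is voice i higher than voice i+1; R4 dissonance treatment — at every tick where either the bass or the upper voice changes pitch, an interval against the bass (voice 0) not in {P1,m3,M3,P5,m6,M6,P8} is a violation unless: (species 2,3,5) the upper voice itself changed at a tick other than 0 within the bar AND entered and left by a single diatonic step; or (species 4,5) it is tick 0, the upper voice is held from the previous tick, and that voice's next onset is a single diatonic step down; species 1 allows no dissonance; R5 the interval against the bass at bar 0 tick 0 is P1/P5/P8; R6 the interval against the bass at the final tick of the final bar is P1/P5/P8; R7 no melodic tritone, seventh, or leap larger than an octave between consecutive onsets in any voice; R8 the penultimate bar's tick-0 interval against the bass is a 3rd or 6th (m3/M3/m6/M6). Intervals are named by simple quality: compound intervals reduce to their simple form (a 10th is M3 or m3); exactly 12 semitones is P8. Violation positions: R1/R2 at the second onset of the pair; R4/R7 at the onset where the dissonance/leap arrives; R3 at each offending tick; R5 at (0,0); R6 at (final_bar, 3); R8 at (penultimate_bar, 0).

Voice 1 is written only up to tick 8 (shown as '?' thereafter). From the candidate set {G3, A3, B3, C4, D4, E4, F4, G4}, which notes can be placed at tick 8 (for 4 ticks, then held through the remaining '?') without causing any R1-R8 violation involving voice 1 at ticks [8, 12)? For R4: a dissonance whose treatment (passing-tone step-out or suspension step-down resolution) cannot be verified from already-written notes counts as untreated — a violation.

{B3, E4, G3}

G3: legal
A3: violates R4
B3: legal
C4: violates R4
D4: violates R2
E4: legal
F4: violates R2,R4
G4: violates R2,R3,R7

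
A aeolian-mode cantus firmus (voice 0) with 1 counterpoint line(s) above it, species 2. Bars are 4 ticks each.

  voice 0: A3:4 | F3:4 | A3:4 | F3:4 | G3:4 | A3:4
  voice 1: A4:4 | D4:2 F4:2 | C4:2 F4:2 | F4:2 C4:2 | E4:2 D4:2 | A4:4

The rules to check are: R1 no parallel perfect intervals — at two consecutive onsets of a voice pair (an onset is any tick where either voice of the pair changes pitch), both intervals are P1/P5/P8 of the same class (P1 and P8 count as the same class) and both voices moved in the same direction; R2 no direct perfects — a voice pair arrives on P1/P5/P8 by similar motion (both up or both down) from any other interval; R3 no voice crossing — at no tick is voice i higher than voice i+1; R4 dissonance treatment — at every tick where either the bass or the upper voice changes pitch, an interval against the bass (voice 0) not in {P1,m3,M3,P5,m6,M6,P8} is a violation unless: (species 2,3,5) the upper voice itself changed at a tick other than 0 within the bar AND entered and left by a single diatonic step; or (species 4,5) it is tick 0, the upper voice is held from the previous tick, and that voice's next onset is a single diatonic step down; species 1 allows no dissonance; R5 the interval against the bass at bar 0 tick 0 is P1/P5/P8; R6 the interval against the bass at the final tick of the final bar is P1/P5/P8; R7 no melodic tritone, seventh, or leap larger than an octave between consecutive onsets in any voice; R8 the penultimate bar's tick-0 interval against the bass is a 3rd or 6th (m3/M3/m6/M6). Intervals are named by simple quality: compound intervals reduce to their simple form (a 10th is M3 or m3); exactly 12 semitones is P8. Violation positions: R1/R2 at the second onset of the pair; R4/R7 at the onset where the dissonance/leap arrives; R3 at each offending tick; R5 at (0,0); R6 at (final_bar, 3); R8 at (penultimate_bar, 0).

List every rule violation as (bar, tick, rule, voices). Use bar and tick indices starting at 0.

(5, 0, R2, (0, 1))

bar 0: v0=A3 v1=A4 downbeat P8
bar 1: v0=F3 v1=D4 downbeat M6
bar 2: v0=A3 v1=C4 downbeat m3
bar 3: v0=F3 v1=F4 downbeat P8
bar 4: v0=G3 v1=E4 downbeat M6
bar 5: v0=A3 v1=A4 downbeat P8
  -> R2 @ bar 5 tick 0 v(0, 1): G3/D4 P5 -> A3/A4 P8 similar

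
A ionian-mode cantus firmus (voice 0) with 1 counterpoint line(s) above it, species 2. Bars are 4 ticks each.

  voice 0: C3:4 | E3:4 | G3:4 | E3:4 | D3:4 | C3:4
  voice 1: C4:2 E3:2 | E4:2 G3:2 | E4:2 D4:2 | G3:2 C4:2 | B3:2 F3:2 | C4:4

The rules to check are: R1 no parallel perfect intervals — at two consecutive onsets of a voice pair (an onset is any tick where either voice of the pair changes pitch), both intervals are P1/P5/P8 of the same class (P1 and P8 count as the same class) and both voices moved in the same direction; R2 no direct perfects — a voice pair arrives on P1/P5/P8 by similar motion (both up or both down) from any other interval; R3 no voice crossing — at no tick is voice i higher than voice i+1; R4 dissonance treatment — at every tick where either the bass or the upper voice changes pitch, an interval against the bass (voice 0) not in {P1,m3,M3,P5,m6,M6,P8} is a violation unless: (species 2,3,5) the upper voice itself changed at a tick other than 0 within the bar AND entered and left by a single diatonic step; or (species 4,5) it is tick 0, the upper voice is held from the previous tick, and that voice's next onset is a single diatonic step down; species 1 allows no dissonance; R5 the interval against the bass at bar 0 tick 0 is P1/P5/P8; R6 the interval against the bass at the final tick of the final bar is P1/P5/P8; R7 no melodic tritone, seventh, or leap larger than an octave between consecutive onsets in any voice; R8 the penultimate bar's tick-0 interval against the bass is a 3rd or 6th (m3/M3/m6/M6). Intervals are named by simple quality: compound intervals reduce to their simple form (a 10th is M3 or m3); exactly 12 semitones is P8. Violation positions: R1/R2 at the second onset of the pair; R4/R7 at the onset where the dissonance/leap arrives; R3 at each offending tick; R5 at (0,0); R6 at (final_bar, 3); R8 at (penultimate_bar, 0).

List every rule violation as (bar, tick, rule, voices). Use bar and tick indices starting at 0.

(1, 0, R2, (0, 1))
(4, 2, R7, (1,))

bar 0: v0=C3 v1=C4 downbeat P8
bar 1: v0=E3 v1=E4 downbeat P8
bar 2: v0=G3 v1=E4 downbeat M6
bar 3: v0=E3 v1=G3 downbeat m3
bar 4: v0=D3 v1=B3 downbeat M6
bar 5: v0=C3 v1=C4 downbeat P8
  -> R2 @ bar 1 tick 0 v(0, 1): C3/E3 M3 -> E3/E4 P8 similar
  -> R7 @ bar 4 tick 2 v(1,): B3->F3 leap 6st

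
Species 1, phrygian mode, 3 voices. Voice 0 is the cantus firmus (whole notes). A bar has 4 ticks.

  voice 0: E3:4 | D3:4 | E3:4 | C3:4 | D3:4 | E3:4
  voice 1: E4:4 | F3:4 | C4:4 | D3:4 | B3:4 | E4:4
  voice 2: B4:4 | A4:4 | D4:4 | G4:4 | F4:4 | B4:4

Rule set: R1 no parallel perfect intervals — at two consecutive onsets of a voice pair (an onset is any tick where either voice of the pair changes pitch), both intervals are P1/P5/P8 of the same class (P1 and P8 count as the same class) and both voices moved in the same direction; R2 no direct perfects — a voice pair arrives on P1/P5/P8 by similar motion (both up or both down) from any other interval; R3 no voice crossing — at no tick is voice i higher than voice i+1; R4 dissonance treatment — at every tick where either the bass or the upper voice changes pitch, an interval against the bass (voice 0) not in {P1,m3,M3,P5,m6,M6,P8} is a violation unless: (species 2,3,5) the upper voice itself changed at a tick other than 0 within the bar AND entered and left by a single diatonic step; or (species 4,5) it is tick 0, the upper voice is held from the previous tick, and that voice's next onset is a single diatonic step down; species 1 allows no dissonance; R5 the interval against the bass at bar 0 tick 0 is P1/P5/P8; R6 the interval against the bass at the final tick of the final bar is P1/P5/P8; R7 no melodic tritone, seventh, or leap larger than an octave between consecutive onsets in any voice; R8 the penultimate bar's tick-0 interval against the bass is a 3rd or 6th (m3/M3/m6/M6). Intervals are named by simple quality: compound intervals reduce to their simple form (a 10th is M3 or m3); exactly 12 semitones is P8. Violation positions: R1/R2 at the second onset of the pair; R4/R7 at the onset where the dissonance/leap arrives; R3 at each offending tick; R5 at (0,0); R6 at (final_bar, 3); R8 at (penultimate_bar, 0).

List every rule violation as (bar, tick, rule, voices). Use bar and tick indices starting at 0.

bar 0: v0=E3 v1=E4 v2=B4 downbeat P5
bar 1: v0=D3 v1=F3 v2=A4 downbeat P5
bar 2: v0=E3 v1=C4 v2=D4 downbeat m7
bar 3: v0=C3 v1=D3 v2=G4 downbeat P5
bar 4: v0=D3 v1=B3 v2=F4 downbeat m3
bar 5: v0=E3 v1=E4 v2=B4 downbeat P5
  -> R1 @ bar 1 tick 0 v(0, 2): E3/B4 P5 -> D3/A4 P5 similar
  -> R7 @ bar 1 tick 0 v(1,): E4->F3 leap 11st
  -> R4 @ bar 2 tick 0 v(0, 2): E3/D4 m7 untreated
  -> R4 @ bar 3 tick 0 v(0, 1): C3/D3 M2 untreated
  -> R7 @ bar 3 tick 0 v(1,): C4->D3 leap 10st
  -> R2 @ bar 5 tick 0 v(0, 1): D3/B3 M6 -> E3/E4 P8 similar
  -> R2 @ bar 5 tick 0 v(0, 2): D3/F4 m3 -> E3/B4 P5 similar
  -> R2 @ bar 5 tick 0 v(1, 2): B3/F4 TT -> E4/B4 P5 similar
  -> R7 @ bar 5 tick 0 v(2,): F4->B4 leap 6st

(1, 0, R1, (0, 2))
(1, 0, R7, (1,))
(2, 0, R4, (0, 2))
(3, 0, R4, (0, 1))
(3, 0, R7, (1,))
(5, 0, R2, (0, 1))
(5, 0, R2, (0, 2))
(5, 0, R2, (1, 2))
(5, 0, R7, (2,))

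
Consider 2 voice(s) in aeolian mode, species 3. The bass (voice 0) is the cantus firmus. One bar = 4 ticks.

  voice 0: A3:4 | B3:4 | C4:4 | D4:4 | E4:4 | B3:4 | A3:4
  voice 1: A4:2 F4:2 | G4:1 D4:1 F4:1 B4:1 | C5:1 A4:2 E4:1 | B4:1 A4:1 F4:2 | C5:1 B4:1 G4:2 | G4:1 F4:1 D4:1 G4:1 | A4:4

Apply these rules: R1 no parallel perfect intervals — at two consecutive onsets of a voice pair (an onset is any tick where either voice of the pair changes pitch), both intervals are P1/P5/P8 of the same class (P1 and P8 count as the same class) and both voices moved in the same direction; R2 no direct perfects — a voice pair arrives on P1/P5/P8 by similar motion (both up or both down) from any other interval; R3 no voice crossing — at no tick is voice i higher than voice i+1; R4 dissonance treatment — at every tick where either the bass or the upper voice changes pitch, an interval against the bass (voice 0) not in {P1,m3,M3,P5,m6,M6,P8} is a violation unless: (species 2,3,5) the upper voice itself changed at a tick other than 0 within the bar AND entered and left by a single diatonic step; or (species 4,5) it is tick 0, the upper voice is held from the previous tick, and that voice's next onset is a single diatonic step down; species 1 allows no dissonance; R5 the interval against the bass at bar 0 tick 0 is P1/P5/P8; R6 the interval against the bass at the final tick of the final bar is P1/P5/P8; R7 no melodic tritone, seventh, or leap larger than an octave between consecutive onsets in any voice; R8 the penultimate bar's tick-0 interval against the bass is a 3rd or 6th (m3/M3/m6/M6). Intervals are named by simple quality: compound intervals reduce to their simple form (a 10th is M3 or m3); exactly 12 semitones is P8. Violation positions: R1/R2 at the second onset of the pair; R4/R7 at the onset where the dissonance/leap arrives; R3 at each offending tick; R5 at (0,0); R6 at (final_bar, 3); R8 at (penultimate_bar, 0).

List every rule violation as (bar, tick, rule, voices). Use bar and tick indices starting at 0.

bar 0: v0=A3 v1=A4 downbeat P8
bar 1: v0=B3 v1=G4 downbeat m6
bar 2: v0=C4 v1=C5 downbeat P8
bar 3: v0=D4 v1=B4 downbeat M6
bar 4: v0=E4 v1=C5 downbeat m6
bar 5: v0=B3 v1=G4 downbeat m6
bar 6: v0=A3 v1=A4 downbeat P8
  -> R4 @ bar 1 tick 2 v(0, 1): B3/F4 TT untreated
  -> R7 @ bar 1 tick 3 v(1,): F4->B4 leap 6st
  -> R1 @ bar 2 tick 0 v(0, 1): B3/B4 P8 -> C4/C5 P8 similar
  -> R4 @ bar 5 tick 1 v(0, 1): B3/F4 TT untreated

(1, 2, R4, (0, 1))
(1, 3, R7, (1,))
(2, 0, R1, (0, 1))
(5, 1, R4, (0, 1))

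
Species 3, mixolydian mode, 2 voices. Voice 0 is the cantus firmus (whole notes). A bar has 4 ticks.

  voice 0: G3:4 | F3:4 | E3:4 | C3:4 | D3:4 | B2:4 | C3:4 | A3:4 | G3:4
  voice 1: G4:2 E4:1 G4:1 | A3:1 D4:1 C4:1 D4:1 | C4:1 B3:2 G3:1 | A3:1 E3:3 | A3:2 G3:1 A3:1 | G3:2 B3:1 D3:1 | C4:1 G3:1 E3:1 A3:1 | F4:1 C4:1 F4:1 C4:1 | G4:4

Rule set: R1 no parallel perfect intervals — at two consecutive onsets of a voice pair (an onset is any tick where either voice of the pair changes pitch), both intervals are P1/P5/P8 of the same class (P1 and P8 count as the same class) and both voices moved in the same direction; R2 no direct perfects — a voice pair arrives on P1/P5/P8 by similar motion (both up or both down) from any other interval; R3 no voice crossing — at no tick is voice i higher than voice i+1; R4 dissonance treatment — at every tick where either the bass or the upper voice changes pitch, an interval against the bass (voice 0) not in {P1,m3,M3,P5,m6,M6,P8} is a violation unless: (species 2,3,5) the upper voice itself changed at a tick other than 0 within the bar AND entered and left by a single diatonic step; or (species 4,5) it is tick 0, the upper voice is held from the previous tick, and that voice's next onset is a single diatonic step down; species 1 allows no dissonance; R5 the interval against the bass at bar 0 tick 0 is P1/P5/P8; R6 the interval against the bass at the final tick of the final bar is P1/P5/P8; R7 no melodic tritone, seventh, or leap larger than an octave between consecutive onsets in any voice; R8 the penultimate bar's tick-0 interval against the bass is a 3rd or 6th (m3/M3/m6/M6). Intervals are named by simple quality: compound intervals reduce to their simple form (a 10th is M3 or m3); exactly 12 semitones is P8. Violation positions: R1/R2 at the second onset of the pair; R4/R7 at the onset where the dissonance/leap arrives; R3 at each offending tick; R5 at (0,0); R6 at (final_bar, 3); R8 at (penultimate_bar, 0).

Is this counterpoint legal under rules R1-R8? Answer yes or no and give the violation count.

bar 0: v0=G3 v1=G4 (P8)
bar 1: v0=F3 v1=A3 (M3)
bar 2: v0=E3 v1=C4 (m6)
bar 3: v0=C3 v1=A3 (M6)
bar 4: v0=D3 v1=A3 (P5)
bar 5: v0=B2 v1=G3 (m6)
bar 6: v0=C3 v1=C4 (P8)
bar 7: v0=A3 v1=F4 (m6)
bar 8: v0=G3 v1=G4 (P8)
  R7 @ bar1.0: G4->A3 leap 10st
  R2 @ bar4.0: C3/E3 M3 -> D3/A3 P5 similar
  R2 @ bar6.0: B2/D3 m3 -> C3/C4 P8 similar
  R7 @ bar6.0: D3->C4 leap 10st

No (4 violations)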